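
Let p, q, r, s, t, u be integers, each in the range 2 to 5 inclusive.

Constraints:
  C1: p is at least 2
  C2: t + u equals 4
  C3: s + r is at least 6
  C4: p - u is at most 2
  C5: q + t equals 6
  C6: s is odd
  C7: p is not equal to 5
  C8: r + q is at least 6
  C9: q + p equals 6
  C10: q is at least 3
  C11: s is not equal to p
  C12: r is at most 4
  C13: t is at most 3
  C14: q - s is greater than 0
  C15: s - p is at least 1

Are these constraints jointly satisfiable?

Satisfiable

Take p = 2, q = 4, r = 4, s = 3, t = 2, u = 2. Then constraint 2: t + u = 4; constraint 3: s + r = 7, and every other listed constraint is also met.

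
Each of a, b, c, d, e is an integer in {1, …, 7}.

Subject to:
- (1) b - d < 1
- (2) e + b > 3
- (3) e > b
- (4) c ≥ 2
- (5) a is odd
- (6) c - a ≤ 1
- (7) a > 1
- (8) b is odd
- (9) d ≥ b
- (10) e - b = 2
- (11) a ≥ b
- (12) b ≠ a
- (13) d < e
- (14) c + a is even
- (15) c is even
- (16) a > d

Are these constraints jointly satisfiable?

Constraint 15 makes c even and constraint 5 makes a odd, so c + a must be odd. Constraint 14 says c + a is even — contradiction.

Unsatisfiable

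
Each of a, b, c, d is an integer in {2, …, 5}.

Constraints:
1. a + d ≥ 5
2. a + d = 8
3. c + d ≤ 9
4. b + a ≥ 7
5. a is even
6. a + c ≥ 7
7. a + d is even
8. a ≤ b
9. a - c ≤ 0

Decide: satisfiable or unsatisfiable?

Satisfiable

One satisfying assignment is a = 4, b = 4, c = 4, d = 4.
For the less obvious constraints — constraint 1: a + d = 8; constraint 2: a + d = 8; constraint 3: c + d = 8 — and the others hold by inspection.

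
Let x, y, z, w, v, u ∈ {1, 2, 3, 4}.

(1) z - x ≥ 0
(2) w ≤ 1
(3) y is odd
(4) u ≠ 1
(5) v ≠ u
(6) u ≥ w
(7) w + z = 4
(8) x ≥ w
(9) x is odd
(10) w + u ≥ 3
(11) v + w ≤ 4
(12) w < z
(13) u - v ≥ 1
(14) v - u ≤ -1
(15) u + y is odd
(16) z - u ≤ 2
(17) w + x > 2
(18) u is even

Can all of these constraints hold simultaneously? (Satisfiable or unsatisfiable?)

Satisfiable

One satisfying assignment is x = 3, y = 1, z = 3, w = 1, v = 3, u = 4.
For the less obvious constraints — constraint 1: z - x = 0; constraint 7: w + z = 4 — and the others hold by inspection.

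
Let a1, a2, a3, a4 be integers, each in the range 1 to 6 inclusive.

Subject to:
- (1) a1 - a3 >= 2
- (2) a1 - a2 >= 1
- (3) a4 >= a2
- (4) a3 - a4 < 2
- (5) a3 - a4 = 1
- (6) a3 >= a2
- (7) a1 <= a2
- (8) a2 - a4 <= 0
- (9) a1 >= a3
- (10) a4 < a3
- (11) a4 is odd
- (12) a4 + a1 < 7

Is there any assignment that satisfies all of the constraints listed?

Constraints 7, 8, 9, and 10 give a2 ≤ a4, a4 < a3, a3 ≤ a1, a1 ≤ a2. Chaining: a2 ≤ a4 < a3 ≤ a1 ≤ a2, which forces a2 < a2 — impossible.

Unsatisfiable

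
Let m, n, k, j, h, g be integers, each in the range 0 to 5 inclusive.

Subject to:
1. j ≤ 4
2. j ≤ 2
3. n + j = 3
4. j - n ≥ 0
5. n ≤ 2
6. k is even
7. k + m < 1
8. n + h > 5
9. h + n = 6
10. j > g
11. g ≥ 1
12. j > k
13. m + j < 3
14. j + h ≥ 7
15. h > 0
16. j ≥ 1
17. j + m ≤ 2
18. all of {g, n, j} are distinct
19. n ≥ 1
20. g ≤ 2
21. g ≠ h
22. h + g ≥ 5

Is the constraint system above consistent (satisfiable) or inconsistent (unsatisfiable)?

Unsatisfiable

Constraints 2, 5, 11, 16, 19, and 20 confine each of g, n, j to the 2 values {1, 2}.
Constraint 18 requires all 3 of them to be distinct, but only 2 values are available — impossible by the pigeonhole principle.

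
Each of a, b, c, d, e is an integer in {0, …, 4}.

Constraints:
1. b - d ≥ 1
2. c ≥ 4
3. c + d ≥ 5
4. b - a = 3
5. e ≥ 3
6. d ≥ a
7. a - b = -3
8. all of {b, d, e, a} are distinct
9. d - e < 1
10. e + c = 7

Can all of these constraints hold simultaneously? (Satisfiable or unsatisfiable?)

Satisfiable

Take a = 1, b = 4, c = 4, d = 2, e = 3. Then constraint 1: b - d = 2; constraint 3: c + d = 6, and every other listed constraint is also met.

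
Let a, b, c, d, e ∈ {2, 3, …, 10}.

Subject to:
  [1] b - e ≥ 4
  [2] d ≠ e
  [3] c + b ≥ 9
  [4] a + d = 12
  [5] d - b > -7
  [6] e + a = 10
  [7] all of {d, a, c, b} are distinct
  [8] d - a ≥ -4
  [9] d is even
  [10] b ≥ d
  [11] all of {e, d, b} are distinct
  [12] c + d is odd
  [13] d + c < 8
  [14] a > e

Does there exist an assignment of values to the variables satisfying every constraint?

Satisfiable

One satisfying assignment is a = 8, b = 9, c = 3, d = 4, e = 2.
For the less obvious constraints — constraint 1: b - e = 7; constraint 3: c + b = 12; constraint 4: a + d = 12 — and the others hold by inspection.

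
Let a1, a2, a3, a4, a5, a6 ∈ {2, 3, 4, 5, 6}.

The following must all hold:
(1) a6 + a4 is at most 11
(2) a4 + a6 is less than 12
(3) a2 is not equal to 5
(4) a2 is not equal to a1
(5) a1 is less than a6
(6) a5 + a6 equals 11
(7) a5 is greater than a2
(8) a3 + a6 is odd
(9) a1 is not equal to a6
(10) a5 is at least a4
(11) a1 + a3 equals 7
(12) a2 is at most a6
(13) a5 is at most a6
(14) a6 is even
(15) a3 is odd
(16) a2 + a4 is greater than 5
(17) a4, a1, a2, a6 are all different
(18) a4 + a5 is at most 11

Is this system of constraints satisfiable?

Try a1 = 2, a2 = 3, a3 = 5, a4 = 5, a5 = 5, a6 = 6.
Check constraint 1: a6 + a4 = 11; constraint 2: a4 + a6 = 11. The remaining constraints are straightforward to verify.

Satisfiable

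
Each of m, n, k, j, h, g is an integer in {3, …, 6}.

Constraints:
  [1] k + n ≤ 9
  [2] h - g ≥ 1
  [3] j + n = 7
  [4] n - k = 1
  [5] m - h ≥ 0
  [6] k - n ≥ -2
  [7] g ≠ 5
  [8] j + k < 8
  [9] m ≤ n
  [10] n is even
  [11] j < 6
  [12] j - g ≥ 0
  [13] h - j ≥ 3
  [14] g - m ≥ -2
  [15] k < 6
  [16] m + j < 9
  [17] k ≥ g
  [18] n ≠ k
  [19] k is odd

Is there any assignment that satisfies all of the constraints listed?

Constraints 5, 12, 13, and 14 give j − g ≥ 0, g − m ≥ -2, m − h ≥ 0, h − j ≥ 3.
Adding all 4 inequalities: the left sides telescope to 0, and the right sides sum to 0 + (-2) + 0 + 3 = 1. So 0 ≥ 1, which is false.

Unsatisfiable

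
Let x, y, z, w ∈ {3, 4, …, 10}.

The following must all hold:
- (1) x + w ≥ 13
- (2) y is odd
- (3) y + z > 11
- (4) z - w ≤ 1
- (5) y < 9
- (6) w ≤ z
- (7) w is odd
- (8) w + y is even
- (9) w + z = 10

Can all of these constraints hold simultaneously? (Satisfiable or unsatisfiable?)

Try x = 10, y = 7, z = 5, w = 5.
Check constraint 1: x + w = 15; constraint 3: y + z = 12; constraint 4: z - w = 0. The remaining constraints are straightforward to verify.

Satisfiable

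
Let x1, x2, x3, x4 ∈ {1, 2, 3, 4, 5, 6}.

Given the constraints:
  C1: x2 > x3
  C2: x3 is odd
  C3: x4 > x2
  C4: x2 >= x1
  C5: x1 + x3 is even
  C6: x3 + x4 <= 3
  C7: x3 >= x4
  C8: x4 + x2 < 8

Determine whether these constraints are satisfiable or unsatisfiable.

Unsatisfiable

Constraints 1, 3, and 7 give x4 ≤ x3, x3 < x2, x2 < x4. Chaining: x4 ≤ x3 < x2 < x4, which forces x4 < x4 — impossible.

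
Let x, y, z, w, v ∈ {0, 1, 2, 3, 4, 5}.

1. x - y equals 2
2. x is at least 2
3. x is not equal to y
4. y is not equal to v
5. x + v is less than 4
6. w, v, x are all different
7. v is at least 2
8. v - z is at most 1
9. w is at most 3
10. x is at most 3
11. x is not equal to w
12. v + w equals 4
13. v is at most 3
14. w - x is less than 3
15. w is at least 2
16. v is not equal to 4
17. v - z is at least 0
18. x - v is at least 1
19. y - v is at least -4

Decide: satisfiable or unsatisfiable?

Unsatisfiable

Constraints 2, 7, 9, 10, 13, and 15 confine each of w, v, x to the 2 values {2, 3}.
Constraint 6 requires all 3 of them to be distinct, but only 2 values are available — impossible by the pigeonhole principle.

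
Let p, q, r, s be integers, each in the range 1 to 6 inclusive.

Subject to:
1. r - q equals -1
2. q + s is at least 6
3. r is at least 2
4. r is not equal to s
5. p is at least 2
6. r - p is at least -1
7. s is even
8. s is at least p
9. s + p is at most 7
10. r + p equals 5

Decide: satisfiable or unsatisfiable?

Satisfiable

Take p = 3, q = 3, r = 2, s = 4. Then constraint 1: r - q = -1; constraint 2: q + s = 7, and every other listed constraint is also met.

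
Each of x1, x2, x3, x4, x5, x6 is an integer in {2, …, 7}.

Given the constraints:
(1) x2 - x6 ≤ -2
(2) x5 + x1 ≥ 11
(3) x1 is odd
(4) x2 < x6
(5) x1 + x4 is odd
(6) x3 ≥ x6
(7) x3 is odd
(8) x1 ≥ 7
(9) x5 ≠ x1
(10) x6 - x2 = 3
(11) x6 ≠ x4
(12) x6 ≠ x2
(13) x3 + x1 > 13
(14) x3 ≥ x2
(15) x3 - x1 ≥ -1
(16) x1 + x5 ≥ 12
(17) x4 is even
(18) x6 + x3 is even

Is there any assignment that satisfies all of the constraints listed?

Setting (x1, x2, x3, x4, x5, x6) = (7, 2, 7, 4, 6, 5) satisfies everything: constraint 1: x2 - x6 = -3; constraint 2: x5 + x1 = 13; constraint 10: x6 - x2 = 3, and the others follow.

Satisfiable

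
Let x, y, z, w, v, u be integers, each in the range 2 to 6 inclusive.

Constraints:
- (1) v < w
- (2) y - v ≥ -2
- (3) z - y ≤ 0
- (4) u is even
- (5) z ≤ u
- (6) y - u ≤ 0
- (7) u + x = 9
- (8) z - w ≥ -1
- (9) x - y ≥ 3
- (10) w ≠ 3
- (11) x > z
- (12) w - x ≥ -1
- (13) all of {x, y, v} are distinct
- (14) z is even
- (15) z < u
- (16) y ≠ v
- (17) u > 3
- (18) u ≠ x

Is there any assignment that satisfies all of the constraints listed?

Constraints 3, 8, 9, and 12 give y − z ≥ 0, z − w ≥ -1, w − x ≥ -1, x − y ≥ 3.
Adding all 4 inequalities: the left sides telescope to 0, and the right sides sum to 0 + (-1) + (-1) + 3 = 1. So 0 ≥ 1, which is false.

Unsatisfiable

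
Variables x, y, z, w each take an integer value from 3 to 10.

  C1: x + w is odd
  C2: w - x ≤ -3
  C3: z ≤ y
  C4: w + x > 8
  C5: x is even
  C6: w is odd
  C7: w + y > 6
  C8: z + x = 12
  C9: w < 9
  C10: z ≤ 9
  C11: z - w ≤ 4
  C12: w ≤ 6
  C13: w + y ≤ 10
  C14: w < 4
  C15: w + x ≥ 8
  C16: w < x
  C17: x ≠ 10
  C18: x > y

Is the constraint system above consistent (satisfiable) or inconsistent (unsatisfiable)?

Satisfiable

The assignment x = 8, y = 4, z = 4, w = 3 works:
  constraint 2 holds since w - x = -5.
  constraint 4 holds since w + x = 11.
The rest check out directly.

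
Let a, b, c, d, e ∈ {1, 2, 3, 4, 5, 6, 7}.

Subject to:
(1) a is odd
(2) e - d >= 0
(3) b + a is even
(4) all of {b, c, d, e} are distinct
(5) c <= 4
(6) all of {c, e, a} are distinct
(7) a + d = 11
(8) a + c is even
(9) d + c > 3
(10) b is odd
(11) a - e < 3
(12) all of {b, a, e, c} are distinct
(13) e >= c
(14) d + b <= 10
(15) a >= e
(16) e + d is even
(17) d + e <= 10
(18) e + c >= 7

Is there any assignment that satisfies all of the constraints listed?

Setting (a, b, c, d, e) = (7, 5, 1, 4, 6) satisfies everything: constraint 2: e - d = 2; constraint 7: a + d = 11; constraint 9: d + c = 5, and the others follow.

Satisfiable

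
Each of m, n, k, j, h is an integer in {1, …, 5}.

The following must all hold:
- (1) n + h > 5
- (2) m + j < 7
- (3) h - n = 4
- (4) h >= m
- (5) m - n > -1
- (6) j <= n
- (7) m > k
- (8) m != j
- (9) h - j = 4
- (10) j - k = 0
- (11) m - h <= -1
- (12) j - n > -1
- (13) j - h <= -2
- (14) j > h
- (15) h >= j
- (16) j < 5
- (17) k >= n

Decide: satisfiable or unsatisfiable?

Unsatisfiable

Constraints 4, 6, 7, 14, and 17 give h < j, j ≤ n, n ≤ k, k < m, m ≤ h. Chaining: h < j ≤ n ≤ k < m ≤ h, which forces h < h — impossible.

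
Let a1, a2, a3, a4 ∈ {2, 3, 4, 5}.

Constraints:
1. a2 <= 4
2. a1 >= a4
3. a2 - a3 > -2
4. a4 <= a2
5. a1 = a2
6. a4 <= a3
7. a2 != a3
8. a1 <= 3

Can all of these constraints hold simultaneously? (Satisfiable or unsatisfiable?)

Satisfiable

Setting (a1, a2, a3, a4) = (3, 3, 2, 2) satisfies everything: constraint 2: a1 = 3, a4 = 2; constraint 3: a2 - a3 = 1; constraint 4: a4 = 2, a2 = 3, and the others follow.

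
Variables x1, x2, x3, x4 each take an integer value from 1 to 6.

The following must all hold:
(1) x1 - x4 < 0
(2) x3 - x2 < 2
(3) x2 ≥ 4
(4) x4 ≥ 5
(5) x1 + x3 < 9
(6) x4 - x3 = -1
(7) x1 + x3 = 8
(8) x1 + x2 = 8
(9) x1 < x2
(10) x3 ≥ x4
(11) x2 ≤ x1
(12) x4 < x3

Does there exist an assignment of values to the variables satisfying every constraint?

Unsatisfiable

From constraints 3 and 11: x1 ≥ x2 ≥ 4. From constraints 4 and 10: x3 ≥ x4 ≥ 5. Hence x1 + x3 ≥ 9. But constraint 7 requires x1 + x3 = 8, and 8 < 9. Contradiction.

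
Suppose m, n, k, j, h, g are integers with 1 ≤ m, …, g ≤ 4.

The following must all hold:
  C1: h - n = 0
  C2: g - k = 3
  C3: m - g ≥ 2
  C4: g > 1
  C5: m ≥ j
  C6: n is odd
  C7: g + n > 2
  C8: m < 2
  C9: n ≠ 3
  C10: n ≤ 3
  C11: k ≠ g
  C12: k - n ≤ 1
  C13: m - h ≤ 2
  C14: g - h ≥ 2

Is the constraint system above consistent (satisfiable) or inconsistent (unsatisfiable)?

Unsatisfiable

Constraints 3, 13, and 14 give g − h ≥ 2, h − m ≥ -2, m − g ≥ 2.
Adding all 3 inequalities: the left sides telescope to 0, and the right sides sum to 2 + (-2) + 2 = 2. So 0 ≥ 2, which is false.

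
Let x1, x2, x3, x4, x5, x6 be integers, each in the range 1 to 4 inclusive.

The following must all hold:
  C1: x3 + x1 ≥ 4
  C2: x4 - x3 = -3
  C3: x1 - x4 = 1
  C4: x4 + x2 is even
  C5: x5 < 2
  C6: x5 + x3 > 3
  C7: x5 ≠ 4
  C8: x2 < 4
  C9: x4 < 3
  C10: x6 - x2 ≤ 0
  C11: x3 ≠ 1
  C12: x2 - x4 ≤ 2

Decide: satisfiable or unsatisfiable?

Setting (x1, x2, x3, x4, x5, x6) = (2, 3, 4, 1, 1, 1) satisfies everything: constraint 1: x3 + x1 = 6; constraint 2: x4 - x3 = -3, and the others follow.

Satisfiable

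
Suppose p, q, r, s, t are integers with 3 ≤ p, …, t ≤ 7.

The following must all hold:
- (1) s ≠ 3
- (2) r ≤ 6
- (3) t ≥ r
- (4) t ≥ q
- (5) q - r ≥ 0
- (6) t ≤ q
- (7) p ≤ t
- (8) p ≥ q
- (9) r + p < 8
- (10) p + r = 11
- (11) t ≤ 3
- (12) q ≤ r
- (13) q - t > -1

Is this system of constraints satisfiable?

From constraints 7 and 11: p ≤ t ≤ 3. From constraint 2: r ≤ 6. Hence p + r ≤ 9. But constraint 10 requires p + r = 11, and 11 > 9. Contradiction.

Unsatisfiable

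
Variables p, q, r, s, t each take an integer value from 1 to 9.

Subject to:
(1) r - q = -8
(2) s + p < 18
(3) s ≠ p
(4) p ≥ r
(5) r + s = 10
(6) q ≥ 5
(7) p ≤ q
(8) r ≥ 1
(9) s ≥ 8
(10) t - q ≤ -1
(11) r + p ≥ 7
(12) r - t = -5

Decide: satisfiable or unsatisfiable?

One satisfying assignment is p = 8, q = 9, r = 1, s = 9, t = 6.
For the less obvious constraints — constraint 1: r - q = -8; constraint 2: s + p = 17 — and the others hold by inspection.

Satisfiable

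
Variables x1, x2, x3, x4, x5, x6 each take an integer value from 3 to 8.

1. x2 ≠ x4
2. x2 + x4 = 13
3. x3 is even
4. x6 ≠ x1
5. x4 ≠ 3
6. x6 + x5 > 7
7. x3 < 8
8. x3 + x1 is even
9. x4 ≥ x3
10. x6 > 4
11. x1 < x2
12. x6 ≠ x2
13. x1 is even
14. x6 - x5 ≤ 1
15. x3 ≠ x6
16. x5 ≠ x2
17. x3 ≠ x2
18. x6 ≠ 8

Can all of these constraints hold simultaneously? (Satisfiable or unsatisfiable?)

Satisfiable

Try x1 = 4, x2 = 8, x3 = 4, x4 = 5, x5 = 5, x6 = 5.
Check constraint 2: x2 + x4 = 13; constraint 6: x6 + x5 = 10; constraint 14: x6 - x5 = 0. The remaining constraints are straightforward to verify.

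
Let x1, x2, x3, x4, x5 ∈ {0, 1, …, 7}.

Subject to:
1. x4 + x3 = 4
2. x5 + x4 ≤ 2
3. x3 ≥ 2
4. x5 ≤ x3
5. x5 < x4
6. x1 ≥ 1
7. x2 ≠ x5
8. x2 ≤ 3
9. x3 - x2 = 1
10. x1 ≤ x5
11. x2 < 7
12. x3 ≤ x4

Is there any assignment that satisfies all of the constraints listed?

From constraints 6 and 10: x5 ≥ x1 ≥ 1. From constraints 3 and 12: x4 ≥ x3 ≥ 2. Hence x5 + x4 ≥ 3. But constraint 2 requires x5 + x4 ≤ 2, and 2 < 3. Contradiction.

Unsatisfiable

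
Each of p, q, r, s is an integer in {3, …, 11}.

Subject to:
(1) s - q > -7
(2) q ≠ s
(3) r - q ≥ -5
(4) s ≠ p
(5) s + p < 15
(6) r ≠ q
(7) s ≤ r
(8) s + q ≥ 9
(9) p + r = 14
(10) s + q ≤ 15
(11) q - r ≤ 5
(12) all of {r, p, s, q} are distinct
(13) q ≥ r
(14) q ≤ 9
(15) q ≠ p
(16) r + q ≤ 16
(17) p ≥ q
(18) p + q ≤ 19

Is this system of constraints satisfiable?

Satisfiable

Take p = 9, q = 8, r = 5, s = 4. Then constraint 1: s - q = -4; constraint 3: r - q = -3, and every other listed constraint is also met.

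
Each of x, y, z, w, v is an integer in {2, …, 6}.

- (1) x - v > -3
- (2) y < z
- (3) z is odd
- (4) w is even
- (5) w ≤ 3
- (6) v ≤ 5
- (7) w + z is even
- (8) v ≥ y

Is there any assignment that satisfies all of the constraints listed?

Constraint 4 makes w even and constraint 3 makes z odd, so w + z must be odd. Constraint 7 says w + z is even — contradiction.

Unsatisfiable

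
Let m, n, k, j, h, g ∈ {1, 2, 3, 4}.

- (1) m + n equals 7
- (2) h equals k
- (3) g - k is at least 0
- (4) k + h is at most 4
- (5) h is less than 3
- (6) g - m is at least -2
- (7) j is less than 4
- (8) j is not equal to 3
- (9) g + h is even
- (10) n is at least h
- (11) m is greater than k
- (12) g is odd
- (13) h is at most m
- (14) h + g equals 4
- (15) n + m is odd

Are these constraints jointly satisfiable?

One satisfying assignment is m = 4, n = 3, k = 1, j = 1, h = 1, g = 3.
For the less obvious constraints — constraint 1: m + n = 7; constraint 3: g - k = 2 — and the others hold by inspection.

Satisfiable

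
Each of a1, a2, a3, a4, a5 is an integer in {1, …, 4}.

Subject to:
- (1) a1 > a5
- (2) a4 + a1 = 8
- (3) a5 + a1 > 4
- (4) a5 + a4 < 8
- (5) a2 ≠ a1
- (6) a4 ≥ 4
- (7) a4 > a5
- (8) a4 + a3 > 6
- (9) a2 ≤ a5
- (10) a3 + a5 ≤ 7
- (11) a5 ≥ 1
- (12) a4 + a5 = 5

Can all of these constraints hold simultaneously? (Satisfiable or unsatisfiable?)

Satisfiable

Setting (a1, a2, a3, a4, a5) = (4, 1, 4, 4, 1) satisfies everything: constraint 2: a4 + a1 = 8; constraint 3: a5 + a1 = 5; constraint 4: a5 + a4 = 5, and the others follow.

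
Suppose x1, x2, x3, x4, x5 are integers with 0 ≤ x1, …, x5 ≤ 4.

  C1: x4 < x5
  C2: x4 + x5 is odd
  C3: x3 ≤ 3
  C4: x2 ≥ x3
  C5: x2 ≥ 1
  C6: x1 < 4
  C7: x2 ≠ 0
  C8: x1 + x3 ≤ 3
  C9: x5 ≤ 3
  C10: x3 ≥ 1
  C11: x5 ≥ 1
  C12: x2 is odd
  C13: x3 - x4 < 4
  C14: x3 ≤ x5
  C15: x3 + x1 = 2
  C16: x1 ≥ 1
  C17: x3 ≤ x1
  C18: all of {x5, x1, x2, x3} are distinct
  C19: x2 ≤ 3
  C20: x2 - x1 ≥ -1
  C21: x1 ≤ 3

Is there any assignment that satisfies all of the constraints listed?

Unsatisfiable

Constraints 3, 5, 9, 10, 11, 16, 19, and 21 confine each of x5, x1, x2, x3 to the 3 values {1, …, 3}.
Constraint 18 requires all 4 of them to be distinct, but only 3 values are available — impossible by the pigeonhole principle.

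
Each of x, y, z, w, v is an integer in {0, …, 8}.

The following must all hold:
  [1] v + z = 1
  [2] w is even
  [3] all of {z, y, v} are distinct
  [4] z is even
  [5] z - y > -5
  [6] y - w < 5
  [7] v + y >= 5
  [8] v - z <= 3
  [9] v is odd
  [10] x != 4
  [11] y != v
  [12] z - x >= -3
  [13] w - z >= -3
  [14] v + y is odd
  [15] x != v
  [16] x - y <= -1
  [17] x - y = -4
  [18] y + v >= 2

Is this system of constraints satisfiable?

Satisfiable

Setting (x, y, z, w, v) = (0, 4, 0, 0, 1) satisfies everything: constraint 1: v + z = 1; constraint 5: z - y = -4, and the others follow.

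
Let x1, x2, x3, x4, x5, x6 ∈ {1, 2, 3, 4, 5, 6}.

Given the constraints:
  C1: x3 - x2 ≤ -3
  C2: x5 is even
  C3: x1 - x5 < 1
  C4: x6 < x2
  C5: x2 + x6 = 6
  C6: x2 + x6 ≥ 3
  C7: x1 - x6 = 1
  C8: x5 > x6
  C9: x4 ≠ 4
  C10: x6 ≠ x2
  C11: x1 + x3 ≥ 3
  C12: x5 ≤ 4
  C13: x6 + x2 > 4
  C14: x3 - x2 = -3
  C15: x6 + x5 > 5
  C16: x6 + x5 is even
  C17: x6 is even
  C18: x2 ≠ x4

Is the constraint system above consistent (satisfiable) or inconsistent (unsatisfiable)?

Satisfiable

Try x1 = 3, x2 = 4, x3 = 1, x4 = 1, x5 = 4, x6 = 2.
Check constraint 1: x3 - x2 = -3; constraint 3: x1 - x5 = -1. The remaining constraints are straightforward to verify.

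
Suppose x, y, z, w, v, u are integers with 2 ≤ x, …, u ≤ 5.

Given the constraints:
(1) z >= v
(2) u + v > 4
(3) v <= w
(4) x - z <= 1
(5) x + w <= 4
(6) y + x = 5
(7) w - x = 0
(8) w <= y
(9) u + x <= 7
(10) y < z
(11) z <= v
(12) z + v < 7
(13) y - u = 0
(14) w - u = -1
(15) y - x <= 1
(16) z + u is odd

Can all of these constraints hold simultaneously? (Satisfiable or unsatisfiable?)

Unsatisfiable

Constraints 3, 8, 10, and 11 give y < z, z ≤ v, v ≤ w, w ≤ y. Chaining: y < z ≤ v ≤ w ≤ y, which forces y < y — impossible.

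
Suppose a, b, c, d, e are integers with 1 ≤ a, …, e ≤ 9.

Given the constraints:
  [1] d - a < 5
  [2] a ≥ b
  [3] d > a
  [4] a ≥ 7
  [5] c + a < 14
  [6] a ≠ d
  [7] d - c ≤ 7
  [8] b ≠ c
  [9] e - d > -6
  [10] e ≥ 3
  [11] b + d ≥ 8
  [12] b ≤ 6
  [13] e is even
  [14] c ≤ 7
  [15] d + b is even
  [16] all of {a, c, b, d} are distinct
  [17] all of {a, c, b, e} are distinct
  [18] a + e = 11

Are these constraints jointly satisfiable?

Satisfiable

One satisfying assignment is a = 7, b = 1, c = 5, d = 9, e = 4.
For the less obvious constraints — constraint 1: d - a = 2; constraint 5: c + a = 12; constraint 7: d - c = 4 — and the others hold by inspection.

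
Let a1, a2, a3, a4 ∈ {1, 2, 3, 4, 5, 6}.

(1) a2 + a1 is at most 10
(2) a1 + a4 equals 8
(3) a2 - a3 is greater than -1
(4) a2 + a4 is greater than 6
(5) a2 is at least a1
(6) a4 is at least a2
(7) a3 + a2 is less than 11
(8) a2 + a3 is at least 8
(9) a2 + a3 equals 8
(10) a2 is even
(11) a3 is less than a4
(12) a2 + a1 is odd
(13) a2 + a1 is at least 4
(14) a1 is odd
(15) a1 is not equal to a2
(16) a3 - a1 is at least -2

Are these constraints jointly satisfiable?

Satisfiable

Take a1 = 3, a2 = 4, a3 = 4, a4 = 5. Then constraint 1: a2 + a1 = 7; constraint 2: a1 + a4 = 8; constraint 3: a2 - a3 = 0, and every other listed constraint is also met.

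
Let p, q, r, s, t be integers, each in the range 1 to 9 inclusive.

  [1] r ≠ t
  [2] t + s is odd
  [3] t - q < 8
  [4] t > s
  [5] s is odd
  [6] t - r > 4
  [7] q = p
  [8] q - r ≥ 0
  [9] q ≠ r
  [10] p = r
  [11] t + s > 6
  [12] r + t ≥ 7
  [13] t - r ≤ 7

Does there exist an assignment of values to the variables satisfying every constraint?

From constraints 7 and 10, q = p = r, so q = r. But constraint 9 says q ≠ r. Contradiction.

Unsatisfiable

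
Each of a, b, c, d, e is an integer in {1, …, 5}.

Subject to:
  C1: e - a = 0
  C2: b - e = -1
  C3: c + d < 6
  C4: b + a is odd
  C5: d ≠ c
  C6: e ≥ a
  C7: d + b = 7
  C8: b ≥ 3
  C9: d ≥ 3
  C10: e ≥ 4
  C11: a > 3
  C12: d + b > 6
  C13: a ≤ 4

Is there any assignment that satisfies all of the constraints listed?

Satisfiable

One satisfying assignment is a = 4, b = 3, c = 1, d = 4, e = 4.
For the less obvious constraints — constraint 1: e - a = 0; constraint 2: b - e = -1 — and the others hold by inspection.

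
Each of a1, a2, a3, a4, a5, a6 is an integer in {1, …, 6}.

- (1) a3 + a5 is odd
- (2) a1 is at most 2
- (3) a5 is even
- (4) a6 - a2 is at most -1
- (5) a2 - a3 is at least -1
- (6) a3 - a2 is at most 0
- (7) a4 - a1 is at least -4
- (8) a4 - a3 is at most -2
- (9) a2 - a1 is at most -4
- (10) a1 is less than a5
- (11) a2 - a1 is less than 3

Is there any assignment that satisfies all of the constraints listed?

Constraints 6, 7, 8, and 9 give a3 − a4 ≥ 2, a4 − a1 ≥ -4, a1 − a2 ≥ 4, a2 − a3 ≥ 0.
Adding all 4 inequalities: the left sides telescope to 0, and the right sides sum to 2 + (-4) + 4 + 0 = 2. So 0 ≥ 2, which is false.

Unsatisfiable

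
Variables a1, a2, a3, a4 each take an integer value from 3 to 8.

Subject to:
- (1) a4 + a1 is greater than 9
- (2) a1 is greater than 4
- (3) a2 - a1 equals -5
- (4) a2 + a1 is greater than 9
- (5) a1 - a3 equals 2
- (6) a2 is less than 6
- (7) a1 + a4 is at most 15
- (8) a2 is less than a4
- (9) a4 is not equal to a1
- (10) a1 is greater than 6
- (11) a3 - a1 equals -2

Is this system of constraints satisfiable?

Setting (a1, a2, a3, a4) = (8, 3, 6, 4) satisfies everything: constraint 1: a4 + a1 = 12; constraint 3: a2 - a1 = -5, and the others follow.

Satisfiable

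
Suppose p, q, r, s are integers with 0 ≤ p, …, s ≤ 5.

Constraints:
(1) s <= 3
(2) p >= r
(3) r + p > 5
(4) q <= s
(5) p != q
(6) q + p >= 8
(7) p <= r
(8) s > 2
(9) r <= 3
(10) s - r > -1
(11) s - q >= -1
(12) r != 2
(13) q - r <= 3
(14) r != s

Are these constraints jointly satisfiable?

From constraints 1 and 4: q ≤ s ≤ 3. From constraints 7 and 9: p ≤ r ≤ 3. Hence q + p ≤ 6. But constraint 6 requires q + p ≥ 8, and 8 > 6. Contradiction.

Unsatisfiable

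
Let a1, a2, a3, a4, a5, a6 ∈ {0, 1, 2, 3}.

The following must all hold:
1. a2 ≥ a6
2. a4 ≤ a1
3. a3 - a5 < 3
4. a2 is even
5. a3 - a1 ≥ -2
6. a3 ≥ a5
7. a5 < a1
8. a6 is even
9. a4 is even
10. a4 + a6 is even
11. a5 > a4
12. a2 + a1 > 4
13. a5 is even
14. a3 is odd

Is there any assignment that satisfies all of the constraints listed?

Satisfiable

Setting (a1, a2, a3, a4, a5, a6) = (3, 2, 3, 0, 2, 0) satisfies everything: constraint 3: a3 - a5 = 1; constraint 5: a3 - a1 = 0; constraint 12: a2 + a1 = 5, and the others follow.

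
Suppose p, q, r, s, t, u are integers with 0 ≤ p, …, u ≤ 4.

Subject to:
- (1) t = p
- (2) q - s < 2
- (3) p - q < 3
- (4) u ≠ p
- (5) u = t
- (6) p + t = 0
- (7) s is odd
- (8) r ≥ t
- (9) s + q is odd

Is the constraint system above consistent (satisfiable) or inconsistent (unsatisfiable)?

Unsatisfiable

From constraints 1 and 5, u = t = p, so u = p. But constraint 4 says u ≠ p. Contradiction.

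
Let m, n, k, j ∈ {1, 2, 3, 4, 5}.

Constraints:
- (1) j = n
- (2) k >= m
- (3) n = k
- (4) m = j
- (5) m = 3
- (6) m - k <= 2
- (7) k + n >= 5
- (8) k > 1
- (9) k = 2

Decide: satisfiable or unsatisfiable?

Unsatisfiable

Constraint 5 fixes m = 3 and constraint 9 fixes k = 2. Constraints 1, 3, and 4 give m = j = n = k, so m = k. But 3 ≠ 2 — contradiction.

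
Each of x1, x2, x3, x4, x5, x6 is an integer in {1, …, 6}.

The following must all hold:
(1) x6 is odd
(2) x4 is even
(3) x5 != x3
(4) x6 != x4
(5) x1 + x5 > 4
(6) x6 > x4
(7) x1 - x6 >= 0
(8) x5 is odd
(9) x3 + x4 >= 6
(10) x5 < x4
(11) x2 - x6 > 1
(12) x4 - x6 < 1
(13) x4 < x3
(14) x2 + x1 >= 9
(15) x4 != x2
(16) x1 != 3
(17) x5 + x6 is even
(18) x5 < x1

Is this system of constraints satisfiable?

Satisfiable

One satisfying assignment is x1 = 5, x2 = 5, x3 = 6, x4 = 2, x5 = 1, x6 = 3.
For the less obvious constraints — constraint 5: x1 + x5 = 6; constraint 7: x1 - x6 = 2; constraint 9: x3 + x4 = 8 — and the others hold by inspection.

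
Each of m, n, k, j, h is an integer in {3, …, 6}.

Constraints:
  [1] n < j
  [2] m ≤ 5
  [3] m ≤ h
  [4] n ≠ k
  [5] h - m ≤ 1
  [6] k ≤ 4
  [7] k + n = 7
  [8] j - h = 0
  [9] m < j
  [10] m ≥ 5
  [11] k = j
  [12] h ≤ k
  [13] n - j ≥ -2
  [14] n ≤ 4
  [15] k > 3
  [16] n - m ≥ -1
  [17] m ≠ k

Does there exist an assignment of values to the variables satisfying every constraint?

Unsatisfiable

From constraints 3 and 10: h ≥ m and m ≥ 5, so h ≥ 5. From constraints 6 and 12: h ≤ k and k ≤ 4, so h ≤ 4. But 4 < 5, so no value of h works.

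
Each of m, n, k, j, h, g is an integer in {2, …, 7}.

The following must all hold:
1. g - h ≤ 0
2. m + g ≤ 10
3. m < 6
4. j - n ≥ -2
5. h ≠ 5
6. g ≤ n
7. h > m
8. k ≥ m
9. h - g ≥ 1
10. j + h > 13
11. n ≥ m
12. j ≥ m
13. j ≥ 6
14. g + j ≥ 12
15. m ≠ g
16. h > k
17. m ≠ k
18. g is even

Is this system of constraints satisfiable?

Setting (m, n, k, j, h, g) = (2, 6, 6, 7, 7, 6) satisfies everything: constraint 1: g - h = -1; constraint 2: m + g = 8, and the others follow.

Satisfiable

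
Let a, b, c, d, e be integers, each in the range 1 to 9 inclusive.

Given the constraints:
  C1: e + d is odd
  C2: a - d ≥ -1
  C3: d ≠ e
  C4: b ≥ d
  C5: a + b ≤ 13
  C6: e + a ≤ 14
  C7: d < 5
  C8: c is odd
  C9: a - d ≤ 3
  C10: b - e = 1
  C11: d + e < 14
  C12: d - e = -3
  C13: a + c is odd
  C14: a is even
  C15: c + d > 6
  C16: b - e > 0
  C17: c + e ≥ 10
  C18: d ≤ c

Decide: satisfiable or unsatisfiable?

Satisfiable

Take a = 4, b = 8, c = 5, d = 4, e = 7. Then constraint 2: a - d = 0; constraint 5: a + b = 12; constraint 6: e + a = 11, and every other listed constraint is also met.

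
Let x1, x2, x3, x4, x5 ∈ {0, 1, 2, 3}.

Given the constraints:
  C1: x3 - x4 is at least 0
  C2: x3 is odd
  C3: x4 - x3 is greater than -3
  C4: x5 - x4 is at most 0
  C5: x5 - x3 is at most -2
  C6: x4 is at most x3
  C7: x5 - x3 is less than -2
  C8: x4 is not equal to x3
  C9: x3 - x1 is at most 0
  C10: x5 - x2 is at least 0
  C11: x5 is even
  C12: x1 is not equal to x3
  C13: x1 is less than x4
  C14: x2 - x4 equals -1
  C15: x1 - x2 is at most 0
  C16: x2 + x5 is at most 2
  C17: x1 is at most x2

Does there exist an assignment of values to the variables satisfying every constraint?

Unsatisfiable

Constraints 5, 9, 10, and 15 give x3 − x5 ≥ 2, x5 − x2 ≥ 0, x2 − x1 ≥ 0, x1 − x3 ≥ 0.
Adding all 4 inequalities: the left sides telescope to 0, and the right sides sum to 2 + 0 + 0 + 0 = 2. So 0 ≥ 2, which is false.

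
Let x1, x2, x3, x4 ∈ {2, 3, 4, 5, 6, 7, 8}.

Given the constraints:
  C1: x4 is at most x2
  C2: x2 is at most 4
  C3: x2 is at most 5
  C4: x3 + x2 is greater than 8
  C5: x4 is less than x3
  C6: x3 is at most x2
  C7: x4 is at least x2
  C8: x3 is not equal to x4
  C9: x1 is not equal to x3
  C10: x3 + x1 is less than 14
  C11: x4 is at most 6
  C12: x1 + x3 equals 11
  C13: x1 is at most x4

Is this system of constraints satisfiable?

Unsatisfiable

From constraints 11 and 13: x1 ≤ x4 ≤ 6. From constraints 2 and 6: x3 ≤ x2 ≤ 4. Hence x1 + x3 ≤ 10. But constraint 12 requires x1 + x3 = 11, and 11 > 10. Contradiction.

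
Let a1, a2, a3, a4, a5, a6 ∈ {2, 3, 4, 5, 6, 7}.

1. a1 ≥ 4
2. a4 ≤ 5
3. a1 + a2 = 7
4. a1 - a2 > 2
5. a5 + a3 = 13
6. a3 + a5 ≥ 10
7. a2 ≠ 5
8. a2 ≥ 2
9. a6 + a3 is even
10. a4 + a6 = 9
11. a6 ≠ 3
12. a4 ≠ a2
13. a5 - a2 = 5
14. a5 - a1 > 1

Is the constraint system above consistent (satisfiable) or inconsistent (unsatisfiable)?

Setting (a1, a2, a3, a4, a5, a6) = (5, 2, 6, 5, 7, 4) satisfies everything: constraint 3: a1 + a2 = 7; constraint 4: a1 - a2 = 3, and the others follow.

Satisfiable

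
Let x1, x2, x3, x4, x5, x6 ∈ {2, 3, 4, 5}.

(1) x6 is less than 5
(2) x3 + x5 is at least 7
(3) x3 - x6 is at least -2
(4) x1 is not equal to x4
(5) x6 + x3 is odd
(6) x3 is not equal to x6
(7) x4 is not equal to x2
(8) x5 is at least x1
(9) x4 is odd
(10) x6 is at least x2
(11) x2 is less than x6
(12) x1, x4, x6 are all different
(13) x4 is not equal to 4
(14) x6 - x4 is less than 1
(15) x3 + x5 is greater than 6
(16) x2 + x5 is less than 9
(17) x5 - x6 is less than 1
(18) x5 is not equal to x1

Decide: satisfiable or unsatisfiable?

One satisfying assignment is x1 = 2, x2 = 2, x3 = 3, x4 = 5, x5 = 4, x6 = 4.
For the less obvious constraints — constraint 2: x3 + x5 = 7; constraint 3: x3 - x6 = -1; constraint 14: x6 - x4 = -1 — and the others hold by inspection.

Satisfiable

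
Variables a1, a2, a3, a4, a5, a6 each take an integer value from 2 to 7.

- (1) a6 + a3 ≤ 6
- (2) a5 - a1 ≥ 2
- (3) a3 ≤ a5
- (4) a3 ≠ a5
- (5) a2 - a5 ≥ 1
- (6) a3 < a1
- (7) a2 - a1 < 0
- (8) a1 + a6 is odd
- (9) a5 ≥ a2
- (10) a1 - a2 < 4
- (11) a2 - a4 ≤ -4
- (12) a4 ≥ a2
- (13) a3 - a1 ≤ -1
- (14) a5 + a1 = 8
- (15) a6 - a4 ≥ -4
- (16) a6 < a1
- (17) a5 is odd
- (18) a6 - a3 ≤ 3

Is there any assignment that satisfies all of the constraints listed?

Unsatisfiable

Constraints 2, 5, 11, 13, 15, and 18 give a6 − a4 ≥ -4, a4 − a2 ≥ 4, a2 − a5 ≥ 1, a5 − a1 ≥ 2, a1 − a3 ≥ 1, a3 − a6 ≥ -3.
Adding all 6 inequalities: the left sides telescope to 0, and the right sides sum to (-4) + 4 + 1 + 2 + 1 + (-3) = 1. So 0 ≥ 1, which is false.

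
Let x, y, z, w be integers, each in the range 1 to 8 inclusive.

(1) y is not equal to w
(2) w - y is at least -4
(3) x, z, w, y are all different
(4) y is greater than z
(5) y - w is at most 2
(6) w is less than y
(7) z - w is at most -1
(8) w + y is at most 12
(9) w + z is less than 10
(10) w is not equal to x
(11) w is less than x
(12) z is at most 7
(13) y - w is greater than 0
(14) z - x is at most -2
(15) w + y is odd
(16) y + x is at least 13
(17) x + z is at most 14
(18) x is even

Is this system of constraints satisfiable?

Take x = 8, y = 6, z = 4, w = 5. Then constraint 2: w - y = -1; constraint 5: y - w = 1; constraint 7: z - w = -1, and every other listed constraint is also met.

Satisfiable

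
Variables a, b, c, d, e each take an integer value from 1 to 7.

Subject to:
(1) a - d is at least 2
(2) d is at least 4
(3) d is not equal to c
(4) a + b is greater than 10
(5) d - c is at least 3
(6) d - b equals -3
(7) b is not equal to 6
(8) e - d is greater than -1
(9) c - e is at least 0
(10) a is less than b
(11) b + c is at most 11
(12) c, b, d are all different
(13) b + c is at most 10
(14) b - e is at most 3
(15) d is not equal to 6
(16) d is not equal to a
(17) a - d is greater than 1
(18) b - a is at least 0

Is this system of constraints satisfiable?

Unsatisfiable

Constraints 1, 5, 9, 14, and 18 give a − d ≥ 2, d − c ≥ 3, c − e ≥ 0, e − b ≥ -3, b − a ≥ 0.
Adding all 5 inequalities: the left sides telescope to 0, and the right sides sum to 2 + 3 + 0 + (-3) + 0 = 2. So 0 ≥ 2, which is false.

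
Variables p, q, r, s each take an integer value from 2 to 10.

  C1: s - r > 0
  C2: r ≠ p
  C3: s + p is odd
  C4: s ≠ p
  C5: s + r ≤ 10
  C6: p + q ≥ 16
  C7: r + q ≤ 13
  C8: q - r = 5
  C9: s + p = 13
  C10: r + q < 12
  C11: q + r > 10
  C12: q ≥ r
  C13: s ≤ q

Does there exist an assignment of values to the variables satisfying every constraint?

Satisfiable

Try p = 8, q = 8, r = 3, s = 5.
Check constraint 1: s - r = 2; constraint 5: s + r = 8; constraint 6: p + q = 16. The remaining constraints are straightforward to verify.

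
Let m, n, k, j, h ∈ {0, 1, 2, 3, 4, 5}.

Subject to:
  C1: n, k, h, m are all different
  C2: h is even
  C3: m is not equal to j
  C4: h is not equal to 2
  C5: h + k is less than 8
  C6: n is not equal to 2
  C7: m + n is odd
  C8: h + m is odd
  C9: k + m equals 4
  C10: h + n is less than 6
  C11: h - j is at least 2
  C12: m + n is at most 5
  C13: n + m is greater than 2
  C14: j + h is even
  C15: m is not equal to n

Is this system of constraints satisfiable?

Take m = 3, n = 0, k = 1, j = 0, h = 4. Then constraint 5: h + k = 5; constraint 9: k + m = 4; constraint 10: h + n = 4, and every other listed constraint is also met.

Satisfiable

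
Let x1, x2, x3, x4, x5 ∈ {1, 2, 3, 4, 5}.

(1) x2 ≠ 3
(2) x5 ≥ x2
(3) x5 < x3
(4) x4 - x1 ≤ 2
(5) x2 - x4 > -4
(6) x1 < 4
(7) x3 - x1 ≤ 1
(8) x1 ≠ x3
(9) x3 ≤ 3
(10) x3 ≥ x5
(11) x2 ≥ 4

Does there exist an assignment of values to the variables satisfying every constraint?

Unsatisfiable

From constraints 2 and 11: x5 ≥ x2 and x2 ≥ 4, so x5 ≥ 4. From constraints 9 and 10: x5 ≤ x3 and x3 ≤ 3, so x5 ≤ 3. But 3 < 4, so no value of x5 works.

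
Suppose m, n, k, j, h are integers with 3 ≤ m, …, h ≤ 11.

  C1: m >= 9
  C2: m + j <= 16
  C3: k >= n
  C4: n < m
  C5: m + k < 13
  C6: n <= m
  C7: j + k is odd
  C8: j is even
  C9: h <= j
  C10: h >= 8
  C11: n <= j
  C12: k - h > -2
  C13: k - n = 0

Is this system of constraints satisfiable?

Unsatisfiable

From constraint 1: m ≥ 9. From constraints 9 and 10: j ≥ h ≥ 8. Hence m + j ≥ 17. But constraint 2 requires m + j ≤ 16, and 16 < 17. Contradiction.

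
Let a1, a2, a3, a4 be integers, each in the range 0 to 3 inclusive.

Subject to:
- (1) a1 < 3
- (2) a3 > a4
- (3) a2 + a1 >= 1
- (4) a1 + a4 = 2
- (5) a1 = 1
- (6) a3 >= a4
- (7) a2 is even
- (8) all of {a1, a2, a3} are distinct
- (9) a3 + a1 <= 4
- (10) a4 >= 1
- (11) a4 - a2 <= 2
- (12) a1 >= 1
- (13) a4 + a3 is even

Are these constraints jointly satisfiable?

One satisfying assignment is a1 = 1, a2 = 2, a3 = 3, a4 = 1.
For the less obvious constraints — constraint 3: a2 + a1 = 3; constraint 4: a1 + a4 = 2; constraint 9: a3 + a1 = 4 — and the others hold by inspection.

Satisfiable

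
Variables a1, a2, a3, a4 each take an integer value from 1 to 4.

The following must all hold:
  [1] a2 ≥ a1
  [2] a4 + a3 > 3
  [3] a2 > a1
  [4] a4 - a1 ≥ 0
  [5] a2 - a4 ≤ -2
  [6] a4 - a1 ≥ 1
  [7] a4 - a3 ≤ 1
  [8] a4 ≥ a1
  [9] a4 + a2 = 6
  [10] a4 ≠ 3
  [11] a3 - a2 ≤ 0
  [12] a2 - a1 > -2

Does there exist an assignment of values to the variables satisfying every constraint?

Unsatisfiable

Constraints 5, 7, and 11 give a3 − a4 ≥ -1, a4 − a2 ≥ 2, a2 − a3 ≥ 0.
Adding all 3 inequalities: the left sides telescope to 0, and the right sides sum to (-1) + 2 + 0 = 1. So 0 ≥ 1, which is false.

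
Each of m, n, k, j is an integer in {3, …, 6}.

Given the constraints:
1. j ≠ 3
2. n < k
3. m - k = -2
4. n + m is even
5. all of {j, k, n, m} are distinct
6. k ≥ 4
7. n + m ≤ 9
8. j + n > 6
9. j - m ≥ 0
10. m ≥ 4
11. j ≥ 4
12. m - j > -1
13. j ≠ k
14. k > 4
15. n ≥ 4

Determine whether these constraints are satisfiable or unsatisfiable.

Constraints 6, 10, 11, and 15 confine each of j, k, n, m to the 3 values {4, …, 6} (the domain already gives each ≤ 6).
Constraint 5 requires all 4 of them to be distinct, but only 3 values are available — impossible by the pigeonhole principle.

Unsatisfiable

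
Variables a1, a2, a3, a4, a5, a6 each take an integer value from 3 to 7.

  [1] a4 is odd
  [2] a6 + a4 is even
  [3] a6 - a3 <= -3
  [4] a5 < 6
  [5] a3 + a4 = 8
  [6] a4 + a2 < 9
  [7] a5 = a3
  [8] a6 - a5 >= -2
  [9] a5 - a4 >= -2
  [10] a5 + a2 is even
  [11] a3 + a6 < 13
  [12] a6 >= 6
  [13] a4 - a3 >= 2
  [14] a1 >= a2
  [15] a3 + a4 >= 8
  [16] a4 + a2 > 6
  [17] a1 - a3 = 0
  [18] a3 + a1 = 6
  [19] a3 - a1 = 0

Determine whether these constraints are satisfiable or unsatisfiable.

Unsatisfiable

Constraints 3, 8, 9, and 13 give a3 − a6 ≥ 3, a6 − a5 ≥ -2, a5 − a4 ≥ -2, a4 − a3 ≥ 2.
Adding all 4 inequalities: the left sides telescope to 0, and the right sides sum to 3 + (-2) + (-2) + 2 = 1. So 0 ≥ 1, which is false.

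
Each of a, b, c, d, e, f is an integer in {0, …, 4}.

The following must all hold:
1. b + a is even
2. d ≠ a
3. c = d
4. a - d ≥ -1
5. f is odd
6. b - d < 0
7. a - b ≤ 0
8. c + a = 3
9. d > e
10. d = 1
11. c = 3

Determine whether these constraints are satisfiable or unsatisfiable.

Unsatisfiable

Constraint 11 fixes c = 3 and constraint 10 fixes d = 1, but constraint 3 requires c = d. Since 3 ≠ 1, contradiction.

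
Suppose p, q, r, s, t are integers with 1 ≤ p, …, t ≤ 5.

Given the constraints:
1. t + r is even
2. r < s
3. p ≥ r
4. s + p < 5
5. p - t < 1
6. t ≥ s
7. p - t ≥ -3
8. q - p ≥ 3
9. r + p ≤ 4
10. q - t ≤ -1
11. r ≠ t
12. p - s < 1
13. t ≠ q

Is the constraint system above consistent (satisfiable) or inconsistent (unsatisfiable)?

Unsatisfiable

Constraints 7, 8, and 10 give q − p ≥ 3, p − t ≥ -3, t − q ≥ 1.
Adding all 3 inequalities: the left sides telescope to 0, and the right sides sum to 3 + (-3) + 1 = 1. So 0 ≥ 1, which is false.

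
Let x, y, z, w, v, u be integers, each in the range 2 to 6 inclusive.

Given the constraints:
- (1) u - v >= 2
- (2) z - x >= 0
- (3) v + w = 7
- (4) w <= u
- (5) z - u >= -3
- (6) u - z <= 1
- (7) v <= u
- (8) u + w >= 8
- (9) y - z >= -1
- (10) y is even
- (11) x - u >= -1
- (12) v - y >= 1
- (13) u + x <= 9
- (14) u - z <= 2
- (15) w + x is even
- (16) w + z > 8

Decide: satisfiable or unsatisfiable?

Unsatisfiable

Constraints 1, 2, 9, 11, and 12 give v − y ≥ 1, y − z ≥ -1, z − x ≥ 0, x − u ≥ -1, u − v ≥ 2.
Adding all 5 inequalities: the left sides telescope to 0, and the right sides sum to 1 + (-1) + 0 + (-1) + 2 = 1. So 0 ≥ 1, which is false.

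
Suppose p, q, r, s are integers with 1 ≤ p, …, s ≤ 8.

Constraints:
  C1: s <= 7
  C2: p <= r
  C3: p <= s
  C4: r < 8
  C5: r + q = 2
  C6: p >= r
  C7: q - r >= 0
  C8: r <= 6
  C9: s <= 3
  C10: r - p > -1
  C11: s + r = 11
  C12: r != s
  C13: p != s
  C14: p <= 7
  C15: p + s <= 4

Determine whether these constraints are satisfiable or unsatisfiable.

Unsatisfiable

From constraint 9: s ≤ 3. From constraints 6 and 14: r ≤ p ≤ 7. Hence s + r ≤ 10. But constraint 11 requires s + r = 11, and 11 > 10. Contradiction.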